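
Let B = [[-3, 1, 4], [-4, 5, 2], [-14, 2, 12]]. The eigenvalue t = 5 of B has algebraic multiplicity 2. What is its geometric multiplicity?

1

B − 5I = [[-8, 1, 4], [-4, 0, 2], [-14, 2, 7]].
This matrix has rank 2, so its null space has dimension 3 − 2 = 1.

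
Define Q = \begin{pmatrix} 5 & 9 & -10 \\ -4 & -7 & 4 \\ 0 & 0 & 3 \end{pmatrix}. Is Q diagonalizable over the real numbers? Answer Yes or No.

No

Characteristic polynomial: p(t) = t^3 - t^2 - 5t - 3 = (t - 3)(t + 1)^2.
t = -1 has algebraic multiplicity 2; rank(Q + 1I) = 2, so geometric multiplicity = 1.
Geometric multiplicity < algebraic multiplicity, so Q is not diagonalizable.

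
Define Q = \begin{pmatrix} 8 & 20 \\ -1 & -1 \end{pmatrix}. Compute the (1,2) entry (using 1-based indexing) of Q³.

Characteristic polynomial: t^2 - 7t + 12 = (t - 4)(t - 3), so the eigenvalues are 3, 4.
t=4: eigenvector (-5, 1).
t=3: eigenvector (-4, 1).
P = [[-5, -4], [1, 1]], D = diag(4, 3), P⁻¹ = [[-1, -4], [1, 5]].
Q³ = P·diag(64, 27)·P⁻¹ = [[212, 740], [-37, -121]].
The requested entry is 740.

740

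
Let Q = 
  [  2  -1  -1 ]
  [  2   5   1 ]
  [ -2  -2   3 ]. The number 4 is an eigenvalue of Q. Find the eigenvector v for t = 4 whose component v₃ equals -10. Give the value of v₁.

5

Q − 4I = [[-2, -1, -1], [2, 1, 1], [-2, -2, -1]].
Solving (Q − 4I)v = 0 gives the eigenspace spanned by (5, 0, -10).
With v₃ = -10, v = (5, 0, -10), so v₁ = 5.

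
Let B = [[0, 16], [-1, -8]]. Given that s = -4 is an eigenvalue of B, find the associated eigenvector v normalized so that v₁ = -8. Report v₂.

B + 4I = [[4, 16], [-1, -4]].
Solving (B + 4I)v = 0 gives the eigenspace spanned by (-8, 2).
With v₁ = -8, v = (-8, 2), so v₂ = 2.

2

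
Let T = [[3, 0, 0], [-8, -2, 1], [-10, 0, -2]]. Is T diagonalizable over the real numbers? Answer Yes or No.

Characteristic polynomial: p(s) = s^3 + s^2 - 8s - 12 = (s - 3)(s + 2)^2.
s = -2 has algebraic multiplicity 2; rank(T + 2I) = 2, so geometric multiplicity = 1.
Geometric multiplicity < algebraic multiplicity, so T is not diagonalizable.

No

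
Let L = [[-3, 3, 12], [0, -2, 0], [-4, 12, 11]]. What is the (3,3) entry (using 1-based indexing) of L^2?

Characteristic polynomial: t^3 - 6t^2 - t + 30 = (t - 5)(t - 3)(t + 2), so the eigenvalues are -2, 3, 5.
t=5: eigenvector (-3, 0, -2).
t=3: eigenvector (2, 0, 1).
t=-2: eigenvector (3, 1, 0).
P = [[-3, 2, 3], [0, 0, 1], [-2, 1, 0]], D = diag(5, 3, -2), P⁻¹ = [[1, -3, -2], [2, -6, -3], [0, 1, 0]].
L² = P·diag(25, 9, 4)·P⁻¹ = [[-39, 129, 96], [0, 4, 0], [-32, 96, 73]].
The requested entry is 73.

73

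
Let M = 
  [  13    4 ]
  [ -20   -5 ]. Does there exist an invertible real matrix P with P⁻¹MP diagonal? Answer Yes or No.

Yes

Characteristic polynomial: p(λ) = λ^2 - 8λ + 15 = (λ - 5)(λ - 3).
All 2 eigenvalues are distinct, so M is diagonalizable.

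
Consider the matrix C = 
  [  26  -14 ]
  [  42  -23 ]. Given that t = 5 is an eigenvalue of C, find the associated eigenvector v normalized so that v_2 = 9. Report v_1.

6

C − 5I = [[21, -14], [42, -28]].
Solving (C − 5I)v = 0 gives the eigenspace spanned by (6, 9).
With v_2 = 9, v = (6, 9), so v_1 = 6.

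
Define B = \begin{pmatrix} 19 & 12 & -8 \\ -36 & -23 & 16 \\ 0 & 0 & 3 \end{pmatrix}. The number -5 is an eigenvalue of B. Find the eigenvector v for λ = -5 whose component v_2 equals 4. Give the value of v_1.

B + 5I = [[24, 12, -8], [-36, -18, 16], [0, 0, 8]].
Solving (B + 5I)v = 0 gives the eigenspace spanned by (-2, 4, 0).
With v_2 = 4, v = (-2, 4, 0), so v_1 = -2.

-2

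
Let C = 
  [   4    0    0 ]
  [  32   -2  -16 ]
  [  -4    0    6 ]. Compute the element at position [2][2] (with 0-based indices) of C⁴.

1296

Characteristic polynomial: μ^3 - 8μ^2 + 4μ + 48 = (μ - 6)(μ - 4)(μ + 2), so the eigenvalues are -2, 4, 6.
μ=4: eigenvector (1, 0, 2).
μ=-2: eigenvector (0, 1, 0).
μ=6: eigenvector (0, -2, 1).
P = [[1, 0, 0], [0, 1, -2], [2, 0, 1]], D = diag(4, -2, 6), P⁻¹ = [[1, 0, 0], [-4, 1, 2], [-2, 0, 1]].
C⁴ = P·diag(256, 16, 1296)·P⁻¹ = [[256, 0, 0], [5120, 16, -2560], [-2080, 0, 1296]].
The requested entry is 1296.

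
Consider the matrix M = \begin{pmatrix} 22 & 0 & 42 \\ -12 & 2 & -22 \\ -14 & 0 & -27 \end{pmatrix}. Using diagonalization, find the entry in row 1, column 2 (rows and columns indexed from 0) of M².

Characteristic polynomial: μ^3 + 3μ^2 - 16μ + 12 = (μ - 2)(μ - 1)(μ + 6), so the eigenvalues are -6, 1, 2.
μ=-6: eigenvector (-3, 1, 2).
μ=2: eigenvector (0, 1, 0).
μ=1: eigenvector (-2, -2, 1).
P = [[-3, 0, -2], [1, 1, -2], [2, 0, 1]], D = diag(-6, 2, 1), P⁻¹ = [[1, 0, 2], [-5, 1, -8], [-2, 0, -3]].
M² = P·diag(36, 4, 1)·P⁻¹ = [[-104, 0, -210], [20, 4, 46], [70, 0, 141]].
The requested entry is 46.

46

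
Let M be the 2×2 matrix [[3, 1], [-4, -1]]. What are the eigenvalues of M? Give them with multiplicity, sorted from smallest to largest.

1, 1

Characteristic polynomial: p(λ) = λ^2 - 2λ + 1 = (λ - 1)^2.
Roots (with multiplicity): 1, 1.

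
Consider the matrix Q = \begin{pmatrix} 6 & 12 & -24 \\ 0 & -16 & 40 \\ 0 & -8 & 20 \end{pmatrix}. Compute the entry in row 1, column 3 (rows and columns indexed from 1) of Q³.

-864

Characteristic polynomial: r^3 - 10r^2 + 24r = r(r - 6)(r - 4), so the eigenvalues are 0, 4, 6.
r=6: eigenvector (1, 0, 0).
r=0: eigenvector (-2, 5, 2).
r=4: eigenvector (0, 2, 1).
P = [[1, -2, 0], [0, 5, 2], [0, 2, 1]], D = diag(6, 0, 4), P⁻¹ = [[1, 2, -4], [0, 1, -2], [0, -2, 5]].
Q³ = P·diag(216, 0, 64)·P⁻¹ = [[216, 432, -864], [0, -256, 640], [0, -128, 320]].
The requested entry is -864.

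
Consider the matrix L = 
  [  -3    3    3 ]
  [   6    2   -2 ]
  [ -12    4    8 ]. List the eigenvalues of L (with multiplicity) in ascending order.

0, 3, 4

Characteristic polynomial: p(r) = r^3 - 7r^2 + 12r = r(r - 4)(r - 3).
Roots (with multiplicity): 0, 3, 4.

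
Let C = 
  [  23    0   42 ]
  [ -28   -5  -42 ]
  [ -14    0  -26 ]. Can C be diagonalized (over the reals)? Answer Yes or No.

Yes

Characteristic polynomial: p(s) = s^3 + 8s^2 + 5s - 50 = (s - 2)(s + 5)^2.
s = -5 has algebraic multiplicity 2; rank(C + 5I) = 1, so geometric multiplicity = 2.
Every eigenvalue has geometric = algebraic multiplicity, so C is diagonalizable.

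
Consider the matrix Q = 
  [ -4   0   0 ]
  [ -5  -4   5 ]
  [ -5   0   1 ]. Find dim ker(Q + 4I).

Q + 4I = [[0, 0, 0], [-5, 0, 5], [-5, 0, 5]].
This matrix has rank 1, so its null space has dimension 3 − 1 = 2.

2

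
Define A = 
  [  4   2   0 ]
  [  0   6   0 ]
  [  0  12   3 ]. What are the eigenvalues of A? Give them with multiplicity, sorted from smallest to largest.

3, 4, 6

Characteristic polynomial: p(λ) = λ^3 - 13λ^2 + 54λ - 72 = (λ - 6)(λ - 4)(λ - 3).
Roots (with multiplicity): 3, 4, 6.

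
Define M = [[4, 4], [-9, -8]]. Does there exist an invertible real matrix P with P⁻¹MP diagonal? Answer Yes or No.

No

Characteristic polynomial: p(s) = s^2 + 4s + 4 = (s + 2)^2.
s = -2 has algebraic multiplicity 2; rank(M + 2I) = 1, so geometric multiplicity = 1.
Geometric multiplicity < algebraic multiplicity, so M is not diagonalizable.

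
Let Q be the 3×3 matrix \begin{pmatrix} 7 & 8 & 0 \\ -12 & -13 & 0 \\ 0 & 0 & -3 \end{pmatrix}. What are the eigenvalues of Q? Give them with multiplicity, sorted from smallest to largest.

Characteristic polynomial: p(λ) = λ^3 + 9λ^2 + 23λ + 15 = (λ + 1)(λ + 3)(λ + 5).
Roots (with multiplicity): -5, -3, -1.

-5, -3, -1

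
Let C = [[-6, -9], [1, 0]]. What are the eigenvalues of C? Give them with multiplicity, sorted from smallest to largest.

Characteristic polynomial: p(μ) = μ^2 + 6μ + 9 = (μ + 3)^2.
Roots (with multiplicity): -3, -3.

-3, -3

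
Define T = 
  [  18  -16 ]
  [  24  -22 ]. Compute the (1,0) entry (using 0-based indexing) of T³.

672

Characteristic polynomial: s^2 + 4s - 12 = (s - 2)(s + 6), so the eigenvalues are -6, 2.
s=2: eigenvector (1, 1).
s=-6: eigenvector (2, 3).
P = [[1, 2], [1, 3]], D = diag(2, -6), P⁻¹ = [[3, -2], [-1, 1]].
T³ = P·diag(8, -216)·P⁻¹ = [[456, -448], [672, -664]].
The requested entry is 672.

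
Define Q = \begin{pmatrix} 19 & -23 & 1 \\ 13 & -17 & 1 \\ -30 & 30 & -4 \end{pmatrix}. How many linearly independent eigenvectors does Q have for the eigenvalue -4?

Q + 4I = [[23, -23, 1], [13, -13, 1], [-30, 30, 0]].
This matrix has rank 2, so its null space has dimension 3 − 2 = 1.

1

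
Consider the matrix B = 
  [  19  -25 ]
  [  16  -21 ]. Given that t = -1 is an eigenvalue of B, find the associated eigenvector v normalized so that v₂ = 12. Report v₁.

B + 1I = [[20, -25], [16, -20]].
Solving (B + 1I)v = 0 gives the eigenspace spanned by (15, 12).
With v₂ = 12, v = (15, 12), so v₁ = 15.

15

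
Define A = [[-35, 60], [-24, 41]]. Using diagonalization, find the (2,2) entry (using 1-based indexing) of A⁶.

156241

Characteristic polynomial: λ^2 - 6λ + 5 = (λ - 5)(λ - 1), so the eigenvalues are 1, 5.
λ=1: eigenvector (-5, -3).
λ=5: eigenvector (3, 2).
P = [[-5, 3], [-3, 2]], D = diag(1, 5), P⁻¹ = [[-2, 3], [-3, 5]].
A⁶ = P·diag(1, 15625)·P⁻¹ = [[-140615, 234360], [-93744, 156241]].
The requested entry is 156241.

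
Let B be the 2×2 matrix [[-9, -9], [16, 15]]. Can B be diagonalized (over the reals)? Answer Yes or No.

Characteristic polynomial: p(r) = r^2 - 6r + 9 = (r - 3)^2.
r = 3 has algebraic multiplicity 2; rank(B − 3I) = 1, so geometric multiplicity = 1.
Geometric multiplicity < algebraic multiplicity, so B is not diagonalizable.

No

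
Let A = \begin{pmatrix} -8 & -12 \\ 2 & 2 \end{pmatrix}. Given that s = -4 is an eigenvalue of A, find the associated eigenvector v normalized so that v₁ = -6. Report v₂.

A + 4I = [[-4, -12], [2, 6]].
Solving (A + 4I)v = 0 gives the eigenspace spanned by (-6, 2).
With v₁ = -6, v = (-6, 2), so v₂ = 2.

2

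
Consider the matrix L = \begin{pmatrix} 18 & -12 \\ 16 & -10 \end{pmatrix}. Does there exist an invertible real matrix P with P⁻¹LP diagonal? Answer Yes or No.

Characteristic polynomial: p(λ) = λ^2 - 8λ + 12 = (λ - 6)(λ - 2).
All 2 eigenvalues are distinct, so L is diagonalizable.

Yes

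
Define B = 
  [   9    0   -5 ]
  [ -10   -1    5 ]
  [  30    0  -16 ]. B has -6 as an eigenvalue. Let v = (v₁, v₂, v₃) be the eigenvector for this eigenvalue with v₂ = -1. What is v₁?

1

B + 6I = [[15, 0, -5], [-10, 5, 5], [30, 0, -10]].
Solving (B + 6I)v = 0 gives the eigenspace spanned by (1, -1, 3).
With v₂ = -1, v = (1, -1, 3), so v₁ = 1.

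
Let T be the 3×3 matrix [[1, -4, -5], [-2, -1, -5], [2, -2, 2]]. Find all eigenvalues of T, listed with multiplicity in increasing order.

Characteristic polynomial: p(s) = s^3 - 2s^2 - 9s + 18 = (s - 3)(s - 2)(s + 3).
Roots (with multiplicity): -3, 2, 3.

-3, 2, 3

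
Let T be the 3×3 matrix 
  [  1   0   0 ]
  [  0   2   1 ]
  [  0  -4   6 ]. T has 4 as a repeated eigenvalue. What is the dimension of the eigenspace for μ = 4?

T − 4I = [[-3, 0, 0], [0, -2, 1], [0, -4, 2]].
This matrix has rank 2, so its null space has dimension 3 − 2 = 1.

1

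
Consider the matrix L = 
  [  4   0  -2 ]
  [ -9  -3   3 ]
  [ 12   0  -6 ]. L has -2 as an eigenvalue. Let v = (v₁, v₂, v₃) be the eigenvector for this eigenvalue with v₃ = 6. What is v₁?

2

L + 2I = [[6, 0, -2], [-9, -1, 3], [12, 0, -4]].
Solving (L + 2I)v = 0 gives the eigenspace spanned by (2, 0, 6).
With v₃ = 6, v = (2, 0, 6), so v₁ = 2.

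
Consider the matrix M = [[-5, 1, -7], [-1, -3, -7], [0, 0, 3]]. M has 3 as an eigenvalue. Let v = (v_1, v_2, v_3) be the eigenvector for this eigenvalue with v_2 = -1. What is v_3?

1

M − 3I = [[-8, 1, -7], [-1, -6, -7], [0, 0, 0]].
Solving (M − 3I)v = 0 gives the eigenspace spanned by (-1, -1, 1).
With v_2 = -1, v = (-1, -1, 1), so v_3 = 1.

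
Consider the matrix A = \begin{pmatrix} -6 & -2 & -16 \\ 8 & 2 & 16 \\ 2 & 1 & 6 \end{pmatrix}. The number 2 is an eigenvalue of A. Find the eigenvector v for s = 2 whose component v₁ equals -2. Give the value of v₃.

A − 2I = [[-8, -2, -16], [8, 0, 16], [2, 1, 4]].
Solving (A − 2I)v = 0 gives the eigenspace spanned by (-2, 0, 1).
With v₁ = -2, v = (-2, 0, 1), so v₃ = 1.

1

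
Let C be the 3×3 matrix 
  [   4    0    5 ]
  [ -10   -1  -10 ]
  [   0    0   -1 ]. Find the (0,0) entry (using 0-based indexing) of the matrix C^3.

Characteristic polynomial: s^3 - 2s^2 - 7s - 4 = (s - 4)(s + 1)^2, so the eigenvalues are -1, -1, 4.
s=-1: eigenvector (-1, 3, 1).
s=-1: eigenvector (0, 1, 0).
s=4: eigenvector (1, -2, 0).
P = [[-1, 0, 1], [3, 1, -2], [1, 0, 0]], D = diag(-1, -1, 4), P⁻¹ = [[0, 0, 1], [2, 1, -1], [1, 0, 1]].
C³ = P·diag(-1, -1, 64)·P⁻¹ = [[64, 0, 65], [-130, -1, -130], [0, 0, -1]].
The requested entry is 64.

64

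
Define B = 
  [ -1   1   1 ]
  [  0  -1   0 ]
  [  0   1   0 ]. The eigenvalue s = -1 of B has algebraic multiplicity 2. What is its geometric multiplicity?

B + 1I = [[0, 1, 1], [0, 0, 0], [0, 1, 1]].
This matrix has rank 1, so its null space has dimension 3 − 1 = 2.

2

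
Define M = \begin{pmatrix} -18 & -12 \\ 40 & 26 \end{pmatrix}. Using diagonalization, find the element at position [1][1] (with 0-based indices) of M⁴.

Characteristic polynomial: r^2 - 8r + 12 = (r - 6)(r - 2), so the eigenvalues are 2, 6.
r=6: eigenvector (1, -2).
r=2: eigenvector (3, -5).
P = [[1, 3], [-2, -5]], D = diag(6, 2), P⁻¹ = [[-5, -3], [2, 1]].
M⁴ = P·diag(1296, 16)·P⁻¹ = [[-6384, -3840], [12800, 7696]].
The requested entry is 7696.

7696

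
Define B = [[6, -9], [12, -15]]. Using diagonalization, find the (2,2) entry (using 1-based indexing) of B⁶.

184437

Characteristic polynomial: s^2 + 9s + 18 = (s + 3)(s + 6), so the eigenvalues are -6, -3.
s=-6: eigenvector (3, 4).
s=-3: eigenvector (1, 1).
P = [[3, 1], [4, 1]], D = diag(-6, -3), P⁻¹ = [[-1, 1], [4, -3]].
B⁶ = P·diag(46656, 729)·P⁻¹ = [[-137052, 137781], [-183708, 184437]].
The requested entry is 184437.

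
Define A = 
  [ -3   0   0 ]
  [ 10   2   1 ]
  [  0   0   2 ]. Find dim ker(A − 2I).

1

A − 2I = [[-5, 0, 0], [10, 0, 1], [0, 0, 0]].
This matrix has rank 2, so its null space has dimension 3 − 2 = 1.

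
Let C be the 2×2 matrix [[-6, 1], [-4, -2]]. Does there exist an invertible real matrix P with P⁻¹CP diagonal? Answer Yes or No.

Characteristic polynomial: p(r) = r^2 + 8r + 16 = (r + 4)^2.
r = -4 has algebraic multiplicity 2; rank(C + 4I) = 1, so geometric multiplicity = 1.
Geometric multiplicity < algebraic multiplicity, so C is not diagonalizable.

No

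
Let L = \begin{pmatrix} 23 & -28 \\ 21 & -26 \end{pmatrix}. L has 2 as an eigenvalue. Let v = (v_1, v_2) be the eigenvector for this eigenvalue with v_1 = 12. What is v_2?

L − 2I = [[21, -28], [21, -28]].
Solving (L − 2I)v = 0 gives the eigenspace spanned by (12, 9).
With v_1 = 12, v = (12, 9), so v_2 = 9.

9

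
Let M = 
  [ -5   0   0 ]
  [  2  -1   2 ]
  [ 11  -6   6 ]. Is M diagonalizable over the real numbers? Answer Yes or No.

Characteristic polynomial: p(s) = s^3 - 19s + 30 = (s - 3)(s - 2)(s + 5).
All 3 eigenvalues are distinct, so M is diagonalizable.

Yes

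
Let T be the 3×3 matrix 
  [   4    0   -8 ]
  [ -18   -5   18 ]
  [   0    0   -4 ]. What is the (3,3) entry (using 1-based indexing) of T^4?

Characteristic polynomial: λ^3 + 5λ^2 - 16λ - 80 = (λ - 4)(λ + 4)(λ + 5), so the eigenvalues are -5, -4, 4.
λ=4: eigenvector (1, -2, 0).
λ=-4: eigenvector (1, 0, 1).
λ=-5: eigenvector (0, 1, 0).
P = [[1, 1, 0], [-2, 0, 1], [0, 1, 0]], D = diag(4, -4, -5), P⁻¹ = [[1, 0, -1], [0, 0, 1], [2, 1, -2]].
T⁴ = P·diag(256, 256, 625)·P⁻¹ = [[256, 0, 0], [738, 625, -738], [0, 0, 256]].
The requested entry is 256.

256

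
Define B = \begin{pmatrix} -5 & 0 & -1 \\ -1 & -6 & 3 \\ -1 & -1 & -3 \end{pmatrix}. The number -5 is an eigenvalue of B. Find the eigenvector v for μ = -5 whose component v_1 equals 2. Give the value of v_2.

B + 5I = [[0, 0, -1], [-1, -1, 3], [-1, -1, 2]].
Solving (B + 5I)v = 0 gives the eigenspace spanned by (2, -2, 0).
With v_1 = 2, v = (2, -2, 0), so v_2 = -2.

-2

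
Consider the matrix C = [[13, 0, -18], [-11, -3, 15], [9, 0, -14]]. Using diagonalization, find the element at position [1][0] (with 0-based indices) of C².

25

Characteristic polynomial: s^3 + 4s^2 - 17s - 60 = (s - 4)(s + 3)(s + 5), so the eigenvalues are -5, -3, 4.
s=4: eigenvector (2, -1, 1).
s=-3: eigenvector (0, 1, 0).
s=-5: eigenvector (1, -2, 1).
P = [[2, 0, 1], [-1, 1, -2], [1, 0, 1]], D = diag(4, -3, -5), P⁻¹ = [[1, 0, -1], [-1, 1, 3], [-1, 0, 2]].
C² = P·diag(16, 9, 25)·P⁻¹ = [[7, 0, 18], [25, 9, -57], [-9, 0, 34]].
The requested entry is 25.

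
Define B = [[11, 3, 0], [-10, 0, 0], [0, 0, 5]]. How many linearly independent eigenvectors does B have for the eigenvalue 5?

2

B − 5I = [[6, 3, 0], [-10, -5, 0], [0, 0, 0]].
This matrix has rank 1, so its null space has dimension 3 − 1 = 2.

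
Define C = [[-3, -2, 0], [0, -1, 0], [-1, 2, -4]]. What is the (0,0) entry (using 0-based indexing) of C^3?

-27

Characteristic polynomial: μ^3 + 8μ^2 + 19μ + 12 = (μ + 1)(μ + 3)(μ + 4), so the eigenvalues are -4, -3, -1.
μ=-3: eigenvector (1, 0, -1).
μ=-4: eigenvector (0, 0, 1).
μ=-1: eigenvector (-1, 1, 1).
P = [[1, 0, -1], [0, 0, 1], [-1, 1, 1]], D = diag(-3, -4, -1), P⁻¹ = [[1, 1, 0], [1, 0, 1], [0, 1, 0]].
C³ = P·diag(-27, -64, -1)·P⁻¹ = [[-27, -26, 0], [0, -1, 0], [-37, 26, -64]].
The requested entry is -27.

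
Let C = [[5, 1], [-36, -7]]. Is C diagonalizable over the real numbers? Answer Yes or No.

Characteristic polynomial: p(s) = s^2 + 2s + 1 = (s + 1)^2.
s = -1 has algebraic multiplicity 2; rank(C + 1I) = 1, so geometric multiplicity = 1.
Geometric multiplicity < algebraic multiplicity, so C is not diagonalizable.

No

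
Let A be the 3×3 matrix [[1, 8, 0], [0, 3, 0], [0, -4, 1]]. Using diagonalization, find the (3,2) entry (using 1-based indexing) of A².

Characteristic polynomial: s^3 - 5s^2 + 7s - 3 = (s - 3)(s - 1)^2, so the eigenvalues are 1, 1, 3.
s=1: eigenvector (5, 0, -2).
s=3: eigenvector (4, 1, -2).
s=1: eigenvector (-2, 0, 1).
P = [[5, 4, -2], [0, 1, 0], [-2, -2, 1]], D = diag(1, 3, 1), P⁻¹ = [[1, 0, 2], [0, 1, 0], [2, 2, 5]].
A² = P·diag(1, 9, 1)·P⁻¹ = [[1, 32, 0], [0, 9, 0], [0, -16, 1]].
The requested entry is -16.

-16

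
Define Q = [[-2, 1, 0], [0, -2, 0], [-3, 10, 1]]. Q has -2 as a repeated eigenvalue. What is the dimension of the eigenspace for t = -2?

1

Q + 2I = [[0, 1, 0], [0, 0, 0], [-3, 10, 3]].
This matrix has rank 2, so its null space has dimension 3 − 2 = 1.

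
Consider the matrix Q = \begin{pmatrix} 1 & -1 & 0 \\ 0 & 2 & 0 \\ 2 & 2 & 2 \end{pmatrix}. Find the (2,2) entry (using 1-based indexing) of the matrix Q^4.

16

Characteristic polynomial: μ^3 - 5μ^2 + 8μ - 4 = (μ - 2)^2(μ - 1), so the eigenvalues are 1, 2, 2.
μ=1: eigenvector (1, 0, -2).
μ=2: eigenvector (1, -1, -2).
μ=2: eigenvector (1, -1, -1).
P = [[1, 1, 1], [0, -1, -1], [-2, -2, -1]], D = diag(1, 2, 2), P⁻¹ = [[1, 1, 0], [-2, -1, -1], [2, 0, 1]].
Q⁴ = P·diag(1, 16, 16)·P⁻¹ = [[1, -15, 0], [0, 16, 0], [30, 30, 16]].
The requested entry is 16.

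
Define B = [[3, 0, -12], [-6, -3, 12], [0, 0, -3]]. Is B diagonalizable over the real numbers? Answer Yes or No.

Characteristic polynomial: p(s) = s^3 + 3s^2 - 9s - 27 = (s - 3)(s + 3)^2.
s = -3 has algebraic multiplicity 2; rank(B + 3I) = 1, so geometric multiplicity = 2.
Every eigenvalue has geometric = algebraic multiplicity, so B is diagonalizable.

Yes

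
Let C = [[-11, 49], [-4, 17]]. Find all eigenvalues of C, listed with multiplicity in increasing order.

3, 3

Characteristic polynomial: p(r) = r^2 - 6r + 9 = (r - 3)^2.
Roots (with multiplicity): 3, 3.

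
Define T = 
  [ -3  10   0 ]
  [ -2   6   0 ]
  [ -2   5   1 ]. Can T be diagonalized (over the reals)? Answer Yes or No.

Characteristic polynomial: p(λ) = λ^3 - 4λ^2 + 5λ - 2 = (λ - 2)(λ - 1)^2.
λ = 1 has algebraic multiplicity 2; rank(T − 1I) = 1, so geometric multiplicity = 2.
Every eigenvalue has geometric = algebraic multiplicity, so T is diagonalizable.

Yes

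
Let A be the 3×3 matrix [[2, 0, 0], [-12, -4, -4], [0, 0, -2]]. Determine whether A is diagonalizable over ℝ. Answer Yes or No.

Yes

Characteristic polynomial: p(s) = s^3 + 4s^2 - 4s - 16 = (s - 2)(s + 2)(s + 4).
All 3 eigenvalues are distinct, so A is diagonalizable.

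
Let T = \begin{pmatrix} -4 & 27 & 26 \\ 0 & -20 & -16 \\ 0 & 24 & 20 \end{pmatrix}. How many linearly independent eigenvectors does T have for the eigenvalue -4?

1

T + 4I = [[0, 27, 26], [0, -16, -16], [0, 24, 24]].
This matrix has rank 2, so its null space has dimension 3 − 2 = 1.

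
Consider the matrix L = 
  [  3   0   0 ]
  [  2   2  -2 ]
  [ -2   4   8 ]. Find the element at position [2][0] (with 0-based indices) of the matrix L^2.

Characteristic polynomial: μ^3 - 13μ^2 + 54μ - 72 = (μ - 6)(μ - 4)(μ - 3), so the eigenvalues are 3, 4, 6.
μ=3: eigenvector (1, -2, 2).
μ=6: eigenvector (0, 1, -2).
μ=4: eigenvector (0, 1, -1).
P = [[1, 0, 0], [-2, 1, 1], [2, -2, -1]], D = diag(3, 6, 4), P⁻¹ = [[1, 0, 0], [0, -1, -1], [2, 2, 1]].
L² = P·diag(9, 36, 16)·P⁻¹ = [[9, 0, 0], [14, -4, -20], [-14, 40, 56]].
The requested entry is -14.

-14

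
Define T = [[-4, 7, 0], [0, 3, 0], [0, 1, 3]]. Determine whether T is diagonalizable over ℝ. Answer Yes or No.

No

Characteristic polynomial: p(μ) = μ^3 - 2μ^2 - 15μ + 36 = (μ - 3)^2(μ + 4).
μ = 3 has algebraic multiplicity 2; rank(T − 3I) = 2, so geometric multiplicity = 1.
Geometric multiplicity < algebraic multiplicity, so T is not diagonalizable.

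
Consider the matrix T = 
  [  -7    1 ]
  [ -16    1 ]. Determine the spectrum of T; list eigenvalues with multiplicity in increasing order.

-3, -3

Characteristic polynomial: p(s) = s^2 + 6s + 9 = (s + 3)^2.
Roots (with multiplicity): -3, -3.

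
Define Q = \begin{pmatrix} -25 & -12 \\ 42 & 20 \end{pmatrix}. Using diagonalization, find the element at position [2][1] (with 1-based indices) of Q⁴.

Characteristic polynomial: t^2 + 5t + 4 = (t + 1)(t + 4), so the eigenvalues are -4, -1.
t=-1: eigenvector (-1, 2).
t=-4: eigenvector (-4, 7).
P = [[-1, -4], [2, 7]], D = diag(-1, -4), P⁻¹ = [[7, 4], [-2, -1]].
Q⁴ = P·diag(1, 256)·P⁻¹ = [[2041, 1020], [-3570, -1784]].
The requested entry is -3570.

-3570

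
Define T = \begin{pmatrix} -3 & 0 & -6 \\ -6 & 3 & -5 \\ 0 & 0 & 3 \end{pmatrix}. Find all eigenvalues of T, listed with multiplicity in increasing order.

Characteristic polynomial: p(s) = s^3 - 3s^2 - 9s + 27 = (s - 3)^2(s + 3).
Roots (with multiplicity): -3, 3, 3.

-3, 3, 3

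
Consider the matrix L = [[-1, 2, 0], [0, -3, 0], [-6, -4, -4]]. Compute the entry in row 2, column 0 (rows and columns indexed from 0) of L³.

Characteristic polynomial: r^3 + 8r^2 + 19r + 12 = (r + 1)(r + 3)(r + 4), so the eigenvalues are -4, -3, -1.
r=-3: eigenvector (-1, 1, 2).
r=-1: eigenvector (1, 0, -2).
r=-4: eigenvector (0, 0, 1).
P = [[-1, 1, 0], [1, 0, 0], [2, -2, 1]], D = diag(-3, -1, -4), P⁻¹ = [[0, 1, 0], [1, 1, 0], [2, 0, 1]].
L³ = P·diag(-27, -1, -64)·P⁻¹ = [[-1, 26, 0], [0, -27, 0], [-126, -52, -64]].
The requested entry is -126.

-126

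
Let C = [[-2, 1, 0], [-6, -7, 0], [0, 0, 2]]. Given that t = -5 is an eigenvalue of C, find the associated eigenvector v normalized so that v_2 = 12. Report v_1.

-4

C + 5I = [[3, 1, 0], [-6, -2, 0], [0, 0, 7]].
Solving (C + 5I)v = 0 gives the eigenspace spanned by (-4, 12, 0).
With v_2 = 12, v = (-4, 12, 0), so v_1 = -4.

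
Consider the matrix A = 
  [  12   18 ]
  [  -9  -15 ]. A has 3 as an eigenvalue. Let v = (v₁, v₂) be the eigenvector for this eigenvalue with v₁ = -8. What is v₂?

4

A − 3I = [[9, 18], [-9, -18]].
Solving (A − 3I)v = 0 gives the eigenspace spanned by (-8, 4).
With v₁ = -8, v = (-8, 4), so v₂ = 4.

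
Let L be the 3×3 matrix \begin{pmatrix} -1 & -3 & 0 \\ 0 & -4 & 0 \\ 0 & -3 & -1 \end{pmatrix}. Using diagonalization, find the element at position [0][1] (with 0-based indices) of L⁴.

Characteristic polynomial: s^3 + 6s^2 + 9s + 4 = (s + 1)^2(s + 4), so the eigenvalues are -4, -1, -1.
s=-1: eigenvector (1, 0, 0).
s=-4: eigenvector (1, 1, 1).
s=-1: eigenvector (0, 0, 1).
P = [[1, 1, 0], [0, 1, 0], [0, 1, 1]], D = diag(-1, -4, -1), P⁻¹ = [[1, -1, 0], [0, 1, 0], [0, -1, 1]].
L⁴ = P·diag(1, 256, 1)·P⁻¹ = [[1, 255, 0], [0, 256, 0], [0, 255, 1]].
The requested entry is 255.

255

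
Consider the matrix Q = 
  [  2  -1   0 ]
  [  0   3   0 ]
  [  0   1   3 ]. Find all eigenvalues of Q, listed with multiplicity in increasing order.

2, 3, 3

Characteristic polynomial: p(s) = s^3 - 8s^2 + 21s - 18 = (s - 3)^2(s - 2).
Roots (with multiplicity): 2, 3, 3.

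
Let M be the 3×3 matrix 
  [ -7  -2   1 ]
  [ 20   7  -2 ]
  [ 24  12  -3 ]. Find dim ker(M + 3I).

M + 3I = [[-4, -2, 1], [20, 10, -2], [24, 12, 0]].
This matrix has rank 2, so its null space has dimension 3 − 2 = 1.

1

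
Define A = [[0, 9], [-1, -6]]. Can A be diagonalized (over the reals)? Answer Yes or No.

Characteristic polynomial: p(r) = r^2 + 6r + 9 = (r + 3)^2.
r = -3 has algebraic multiplicity 2; rank(A + 3I) = 1, so geometric multiplicity = 1.
Geometric multiplicity < algebraic multiplicity, so A is not diagonalizable.

No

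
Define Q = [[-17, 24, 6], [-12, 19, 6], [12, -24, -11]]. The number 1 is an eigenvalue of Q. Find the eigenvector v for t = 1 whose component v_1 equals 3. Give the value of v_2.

3

Q − 1I = [[-18, 24, 6], [-12, 18, 6], [12, -24, -12]].
Solving (Q − 1I)v = 0 gives the eigenspace spanned by (3, 3, -3).
With v_1 = 3, v = (3, 3, -3), so v_2 = 3.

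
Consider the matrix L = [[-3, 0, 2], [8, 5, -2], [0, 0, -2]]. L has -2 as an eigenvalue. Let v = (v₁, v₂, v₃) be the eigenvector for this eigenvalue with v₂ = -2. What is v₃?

L + 2I = [[-1, 0, 2], [8, 7, -2], [0, 0, 0]].
Solving (L + 2I)v = 0 gives the eigenspace spanned by (2, -2, 1).
With v₂ = -2, v = (2, -2, 1), so v₃ = 1.

1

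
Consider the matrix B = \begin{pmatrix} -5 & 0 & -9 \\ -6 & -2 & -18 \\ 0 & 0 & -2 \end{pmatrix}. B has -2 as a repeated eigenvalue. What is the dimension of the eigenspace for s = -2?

B + 2I = [[-3, 0, -9], [-6, 0, -18], [0, 0, 0]].
This matrix has rank 1, so its null space has dimension 3 − 1 = 2.

2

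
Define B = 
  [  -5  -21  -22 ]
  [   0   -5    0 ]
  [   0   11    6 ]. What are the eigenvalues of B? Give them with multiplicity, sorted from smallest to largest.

Characteristic polynomial: p(μ) = μ^3 + 4μ^2 - 35μ - 150 = (μ - 6)(μ + 5)^2.
Roots (with multiplicity): -5, -5, 6.

-5, -5, 6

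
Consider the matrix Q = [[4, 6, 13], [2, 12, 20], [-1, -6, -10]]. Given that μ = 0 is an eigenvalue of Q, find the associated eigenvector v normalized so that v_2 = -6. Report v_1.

Q = [[4, 6, 13], [2, 12, 20], [-1, -6, -10]].
Solving (Q)v = 0 gives the eigenspace spanned by (-4, -6, 4).
With v_2 = -6, v = (-4, -6, 4), so v_1 = -4.

-4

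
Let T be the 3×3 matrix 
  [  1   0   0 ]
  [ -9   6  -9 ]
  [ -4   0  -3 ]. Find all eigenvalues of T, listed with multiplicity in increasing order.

-3, 1, 6

Characteristic polynomial: p(λ) = λ^3 - 4λ^2 - 15λ + 18 = (λ - 6)(λ - 1)(λ + 3).
Roots (with multiplicity): -3, 1, 6.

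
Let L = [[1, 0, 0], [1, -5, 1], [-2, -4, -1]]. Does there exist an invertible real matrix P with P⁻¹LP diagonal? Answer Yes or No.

Characteristic polynomial: p(μ) = μ^3 + 5μ^2 + 3μ - 9 = (μ - 1)(μ + 3)^2.
μ = -3 has algebraic multiplicity 2; rank(L + 3I) = 2, so geometric multiplicity = 1.
Geometric multiplicity < algebraic multiplicity, so L is not diagonalizable.

No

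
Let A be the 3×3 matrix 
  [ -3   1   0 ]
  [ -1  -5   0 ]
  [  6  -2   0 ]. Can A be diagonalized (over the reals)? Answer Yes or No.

Characteristic polynomial: p(t) = t^3 + 8t^2 + 16t = t(t + 4)^2.
t = -4 has algebraic multiplicity 2; rank(A + 4I) = 2, so geometric multiplicity = 1.
Geometric multiplicity < algebraic multiplicity, so A is not diagonalizable.

No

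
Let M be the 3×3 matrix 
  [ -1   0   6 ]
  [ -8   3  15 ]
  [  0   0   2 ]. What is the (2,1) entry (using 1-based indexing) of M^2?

Characteristic polynomial: μ^3 - 4μ^2 + μ + 6 = (μ - 3)(μ - 2)(μ + 1), so the eigenvalues are -1, 2, 3.
μ=-1: eigenvector (1, 2, 0).
μ=3: eigenvector (0, 1, 0).
μ=2: eigenvector (2, 1, 1).
P = [[1, 0, 2], [2, 1, 1], [0, 0, 1]], D = diag(-1, 3, 2), P⁻¹ = [[1, 0, -2], [-2, 1, 3], [0, 0, 1]].
M² = P·diag(1, 9, 4)·P⁻¹ = [[1, 0, 6], [-16, 9, 27], [0, 0, 4]].
The requested entry is -16.

-16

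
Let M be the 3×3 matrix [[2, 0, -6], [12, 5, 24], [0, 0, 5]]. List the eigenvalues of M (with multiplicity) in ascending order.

Characteristic polynomial: p(λ) = λ^3 - 12λ^2 + 45λ - 50 = (λ - 5)^2(λ - 2).
Roots (with multiplicity): 2, 5, 5.

2, 5, 5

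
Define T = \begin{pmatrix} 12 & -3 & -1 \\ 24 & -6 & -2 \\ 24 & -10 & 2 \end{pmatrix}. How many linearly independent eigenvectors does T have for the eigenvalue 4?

T − 4I = [[8, -3, -1], [24, -10, -2], [24, -10, -2]].
This matrix has rank 2, so its null space has dimension 3 − 2 = 1.

1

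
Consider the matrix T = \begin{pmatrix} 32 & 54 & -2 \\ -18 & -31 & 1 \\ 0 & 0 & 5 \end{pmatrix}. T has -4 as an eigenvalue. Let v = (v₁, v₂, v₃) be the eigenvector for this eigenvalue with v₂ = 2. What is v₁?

T + 4I = [[36, 54, -2], [-18, -27, 1], [0, 0, 9]].
Solving (T + 4I)v = 0 gives the eigenspace spanned by (-3, 2, 0).
With v₂ = 2, v = (-3, 2, 0), so v₁ = -3.

-3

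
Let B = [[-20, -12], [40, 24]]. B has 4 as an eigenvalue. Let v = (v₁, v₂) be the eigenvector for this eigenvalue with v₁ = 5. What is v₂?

B − 4I = [[-24, -12], [40, 20]].
Solving (B − 4I)v = 0 gives the eigenspace spanned by (5, -10).
With v₁ = 5, v = (5, -10), so v₂ = -10.

-10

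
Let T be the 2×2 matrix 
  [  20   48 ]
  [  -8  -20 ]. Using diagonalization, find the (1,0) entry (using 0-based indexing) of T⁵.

-2048

Characteristic polynomial: r^2 - 16 = (r - 4)(r + 4), so the eigenvalues are -4, 4.
r=4: eigenvector (-3, 1).
r=-4: eigenvector (-2, 1).
P = [[-3, -2], [1, 1]], D = diag(4, -4), P⁻¹ = [[-1, -2], [1, 3]].
T⁵ = P·diag(1024, -1024)·P⁻¹ = [[5120, 12288], [-2048, -5120]].
The requested entry is -2048.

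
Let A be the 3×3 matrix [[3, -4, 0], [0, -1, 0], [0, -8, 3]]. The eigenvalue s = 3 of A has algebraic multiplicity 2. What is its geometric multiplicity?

2

A − 3I = [[0, -4, 0], [0, -4, 0], [0, -8, 0]].
This matrix has rank 1, so its null space has dimension 3 − 1 = 2.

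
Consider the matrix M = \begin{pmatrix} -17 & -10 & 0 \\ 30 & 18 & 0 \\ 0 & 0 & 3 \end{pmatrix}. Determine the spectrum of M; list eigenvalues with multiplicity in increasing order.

Characteristic polynomial: p(μ) = μ^3 - 4μ^2 - 3μ + 18 = (μ - 3)^2(μ + 2).
Roots (with multiplicity): -2, 3, 3.

-2, 3, 3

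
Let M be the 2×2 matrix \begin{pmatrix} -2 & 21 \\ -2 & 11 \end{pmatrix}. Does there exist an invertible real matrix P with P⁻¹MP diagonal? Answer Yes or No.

Characteristic polynomial: p(μ) = μ^2 - 9μ + 20 = (μ - 5)(μ - 4).
All 2 eigenvalues are distinct, so M is diagonalizable.

Yes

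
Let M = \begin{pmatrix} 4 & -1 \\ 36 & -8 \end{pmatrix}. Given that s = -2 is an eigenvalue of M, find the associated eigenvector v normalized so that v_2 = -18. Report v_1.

M + 2I = [[6, -1], [36, -6]].
Solving (M + 2I)v = 0 gives the eigenspace spanned by (-3, -18).
With v_2 = -18, v = (-3, -18), so v_1 = -3.

-3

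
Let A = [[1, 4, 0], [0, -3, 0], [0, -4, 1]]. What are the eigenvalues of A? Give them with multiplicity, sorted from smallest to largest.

Characteristic polynomial: p(t) = t^3 + t^2 - 5t + 3 = (t - 1)^2(t + 3).
Roots (with multiplicity): -3, 1, 1.

-3, 1, 1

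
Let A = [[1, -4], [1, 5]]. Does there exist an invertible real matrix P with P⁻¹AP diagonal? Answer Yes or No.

No

Characteristic polynomial: p(s) = s^2 - 6s + 9 = (s - 3)^2.
s = 3 has algebraic multiplicity 2; rank(A − 3I) = 1, so geometric multiplicity = 1.
Geometric multiplicity < algebraic multiplicity, so A is not diagonalizable.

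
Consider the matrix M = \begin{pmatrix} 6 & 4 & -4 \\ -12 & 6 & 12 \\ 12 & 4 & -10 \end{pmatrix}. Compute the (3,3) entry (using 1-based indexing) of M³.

-232

Characteristic polynomial: t^3 - 2t^2 - 36t + 72 = (t - 6)(t - 2)(t + 6), so the eigenvalues are -6, 2, 6.
t=-6: eigenvector (1, -1, 2).
t=6: eigenvector (1, 1, 1).
t=2: eigenvector (-1, 0, -1).
P = [[1, 1, -1], [-1, 1, 0], [2, 1, -1]], D = diag(-6, 6, 2), P⁻¹ = [[-1, 0, 1], [-1, 1, 1], [-3, 1, 2]].
M³ = P·diag(-216, 216, 8)·P⁻¹ = [[24, 208, -16], [-432, 216, 432], [240, 208, -232]].
The requested entry is -232.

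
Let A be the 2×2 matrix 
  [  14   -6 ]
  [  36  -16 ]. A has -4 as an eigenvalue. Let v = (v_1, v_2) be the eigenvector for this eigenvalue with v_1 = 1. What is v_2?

3

A + 4I = [[18, -6], [36, -12]].
Solving (A + 4I)v = 0 gives the eigenspace spanned by (1, 3).
With v_1 = 1, v = (1, 3), so v_2 = 3.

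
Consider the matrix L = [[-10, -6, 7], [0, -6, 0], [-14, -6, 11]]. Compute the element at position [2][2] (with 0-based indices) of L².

23

Characteristic polynomial: μ^3 + 5μ^2 - 18μ - 72 = (μ - 4)(μ + 3)(μ + 6), so the eigenvalues are -6, -3, 4.
μ=4: eigenvector (1, 0, 2).
μ=-3: eigenvector (-1, 0, -1).
μ=-6: eigenvector (2, 1, 2).
P = [[1, -1, 2], [0, 0, 1], [2, -1, 2]], D = diag(4, -3, -6), P⁻¹ = [[-1, 0, 1], [-2, 2, 1], [0, 1, 0]].
L² = P·diag(16, 9, 36)·P⁻¹ = [[2, 54, 7], [0, 36, 0], [-14, 54, 23]].
The requested entry is 23.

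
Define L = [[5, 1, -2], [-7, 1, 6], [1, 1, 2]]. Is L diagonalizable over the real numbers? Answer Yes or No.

No

Characteristic polynomial: p(s) = s^3 - 8s^2 + 20s - 16 = (s - 4)(s - 2)^2.
s = 2 has algebraic multiplicity 2; rank(L − 2I) = 2, so geometric multiplicity = 1.
Geometric multiplicity < algebraic multiplicity, so L is not diagonalizable.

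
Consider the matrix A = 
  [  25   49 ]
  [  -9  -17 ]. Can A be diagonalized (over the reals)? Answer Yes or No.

No

Characteristic polynomial: p(μ) = μ^2 - 8μ + 16 = (μ - 4)^2.
μ = 4 has algebraic multiplicity 2; rank(A − 4I) = 1, so geometric multiplicity = 1.
Geometric multiplicity < algebraic multiplicity, so A is not diagonalizable.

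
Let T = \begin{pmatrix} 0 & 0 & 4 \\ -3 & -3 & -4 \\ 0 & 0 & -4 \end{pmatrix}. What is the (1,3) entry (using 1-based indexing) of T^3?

64

Characteristic polynomial: μ^3 + 7μ^2 + 12μ = μ(μ + 3)(μ + 4), so the eigenvalues are -4, -3, 0.
μ=-4: eigenvector (1, -1, -1).
μ=-3: eigenvector (0, 1, 0).
μ=0: eigenvector (1, -1, 0).
P = [[1, 0, 1], [-1, 1, -1], [-1, 0, 0]], D = diag(-4, -3, 0), P⁻¹ = [[0, 0, -1], [1, 1, 0], [1, 0, 1]].
T³ = P·diag(-64, -27, 0)·P⁻¹ = [[0, 0, 64], [-27, -27, -64], [0, 0, -64]].
The requested entry is 64.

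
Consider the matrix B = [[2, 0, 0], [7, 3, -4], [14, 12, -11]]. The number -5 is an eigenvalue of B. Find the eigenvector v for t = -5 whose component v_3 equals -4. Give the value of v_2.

-2

B + 5I = [[7, 0, 0], [7, 8, -4], [14, 12, -6]].
Solving (B + 5I)v = 0 gives the eigenspace spanned by (0, -2, -4).
With v_3 = -4, v = (0, -2, -4), so v_2 = -2.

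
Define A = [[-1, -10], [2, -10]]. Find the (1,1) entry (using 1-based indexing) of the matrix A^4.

-2059

Characteristic polynomial: λ^2 + 11λ + 30 = (λ + 5)(λ + 6), so the eigenvalues are -6, -5.
λ=-6: eigenvector (2, 1).
λ=-5: eigenvector (-5, -2).
P = [[2, -5], [1, -2]], D = diag(-6, -5), P⁻¹ = [[-2, 5], [-1, 2]].
A⁴ = P·diag(1296, 625)·P⁻¹ = [[-2059, 6710], [-1342, 3980]].
The requested entry is -2059.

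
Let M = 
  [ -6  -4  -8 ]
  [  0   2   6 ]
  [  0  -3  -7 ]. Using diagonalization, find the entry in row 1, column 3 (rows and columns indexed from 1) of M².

Characteristic polynomial: t^3 + 11t^2 + 34t + 24 = (t + 1)(t + 4)(t + 6), so the eigenvalues are -6, -4, -1.
t=-6: eigenvector (1, 0, 0).
t=-4: eigenvector (-2, -1, 1).
t=-1: eigenvector (0, -2, 1).
P = [[1, -2, 0], [0, -1, -2], [0, 1, 1]], D = diag(-6, -4, -1), P⁻¹ = [[1, 2, 4], [0, 1, 2], [0, -1, -1]].
M² = P·diag(36, 16, 1)·P⁻¹ = [[36, 40, 80], [0, -14, -30], [0, 15, 31]].
The requested entry is 80.

80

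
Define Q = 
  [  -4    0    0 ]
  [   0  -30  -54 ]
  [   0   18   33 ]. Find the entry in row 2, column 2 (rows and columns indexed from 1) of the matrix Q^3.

-756

Characteristic polynomial: μ^3 + μ^2 - 30μ - 72 = (μ - 6)(μ + 3)(μ + 4), so the eigenvalues are -4, -3, 6.
μ=-4: eigenvector (1, 0, 0).
μ=6: eigenvector (0, -3, 2).
μ=-3: eigenvector (0, -2, 1).
P = [[1, 0, 0], [0, -3, -2], [0, 2, 1]], D = diag(-4, 6, -3), P⁻¹ = [[1, 0, 0], [0, 1, 2], [0, -2, -3]].
Q³ = P·diag(-64, 216, -27)·P⁻¹ = [[-64, 0, 0], [0, -756, -1458], [0, 486, 945]].
The requested entry is -756.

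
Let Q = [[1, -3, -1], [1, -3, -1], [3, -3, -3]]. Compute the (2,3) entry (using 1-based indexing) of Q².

Characteristic polynomial: t^3 + 5t^2 + 6t = t(t + 2)(t + 3), so the eigenvalues are -3, -2, 0.
t=-2: eigenvector (1, 1, 0).
t=-3: eigenvector (1, 1, 1).
t=0: eigenvector (1, 0, 1).
P = [[1, 1, 1], [1, 1, 0], [0, 1, 1]], D = diag(-2, -3, 0), P⁻¹ = [[1, 0, -1], [-1, 1, 1], [1, -1, 0]].
Q² = P·diag(4, 9, 0)·P⁻¹ = [[-5, 9, 5], [-5, 9, 5], [-9, 9, 9]].
The requested entry is 5.

5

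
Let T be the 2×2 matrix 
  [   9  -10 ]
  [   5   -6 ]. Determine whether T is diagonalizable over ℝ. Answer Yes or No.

Yes

Characteristic polynomial: p(μ) = μ^2 - 3μ - 4 = (μ - 4)(μ + 1).
All 2 eigenvalues are distinct, so T is diagonalizable.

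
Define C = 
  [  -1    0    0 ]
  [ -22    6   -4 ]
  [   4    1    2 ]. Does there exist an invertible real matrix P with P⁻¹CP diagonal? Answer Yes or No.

No

Characteristic polynomial: p(s) = s^3 - 7s^2 + 8s + 16 = (s - 4)^2(s + 1).
s = 4 has algebraic multiplicity 2; rank(C − 4I) = 2, so geometric multiplicity = 1.
Geometric multiplicity < algebraic multiplicity, so C is not diagonalizable.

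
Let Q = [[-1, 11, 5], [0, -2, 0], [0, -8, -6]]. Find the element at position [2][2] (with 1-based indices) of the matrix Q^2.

Characteristic polynomial: μ^3 + 9μ^2 + 20μ + 12 = (μ + 1)(μ + 2)(μ + 6), so the eigenvalues are -6, -2, -1.
μ=-1: eigenvector (1, 0, 0).
μ=-2: eigenvector (-1, 1, -2).
μ=-6: eigenvector (-1, 0, 1).
P = [[1, -1, -1], [0, 1, 0], [0, -2, 1]], D = diag(-1, -2, -6), P⁻¹ = [[1, 3, 1], [0, 1, 0], [0, 2, 1]].
Q² = P·diag(1, 4, 36)·P⁻¹ = [[1, -73, -35], [0, 4, 0], [0, 64, 36]].
The requested entry is 4.

4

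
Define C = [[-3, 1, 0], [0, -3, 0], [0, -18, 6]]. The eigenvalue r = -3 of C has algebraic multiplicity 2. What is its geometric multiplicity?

C + 3I = [[0, 1, 0], [0, 0, 0], [0, -18, 9]].
This matrix has rank 2, so its null space has dimension 3 − 2 = 1.

1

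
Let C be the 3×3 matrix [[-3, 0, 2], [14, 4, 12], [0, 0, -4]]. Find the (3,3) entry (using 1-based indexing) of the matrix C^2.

Characteristic polynomial: s^3 + 3s^2 - 16s - 48 = (s - 4)(s + 3)(s + 4), so the eigenvalues are -4, -3, 4.
s=-3: eigenvector (1, -2, 0).
s=-4: eigenvector (-2, 2, 1).
s=4: eigenvector (0, 1, 0).
P = [[1, -2, 0], [-2, 2, 1], [0, 1, 0]], D = diag(-3, -4, 4), P⁻¹ = [[1, 0, 2], [0, 0, 1], [2, 1, 2]].
C² = P·diag(9, 16, 16)·P⁻¹ = [[9, 0, -14], [14, 16, 28], [0, 0, 16]].
The requested entry is 16.

16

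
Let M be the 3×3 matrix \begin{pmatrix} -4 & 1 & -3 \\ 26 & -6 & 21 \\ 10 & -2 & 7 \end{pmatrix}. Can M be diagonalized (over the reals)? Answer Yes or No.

No

Characteristic polynomial: p(s) = s^3 + 3s^2 - 4 = (s - 1)(s + 2)^2.
s = -2 has algebraic multiplicity 2; rank(M + 2I) = 2, so geometric multiplicity = 1.
Geometric multiplicity < algebraic multiplicity, so M is not diagonalizable.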